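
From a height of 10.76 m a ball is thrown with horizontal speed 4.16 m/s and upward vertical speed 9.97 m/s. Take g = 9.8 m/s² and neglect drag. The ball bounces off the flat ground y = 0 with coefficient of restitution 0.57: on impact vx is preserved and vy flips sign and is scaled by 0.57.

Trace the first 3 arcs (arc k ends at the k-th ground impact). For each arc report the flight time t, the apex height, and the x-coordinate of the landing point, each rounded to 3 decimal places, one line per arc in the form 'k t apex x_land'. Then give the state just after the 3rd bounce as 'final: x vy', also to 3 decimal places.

Arc 1: start y=10.760, vy=9.970 → t=2.815, apex=15.831, x_land=11.710, impact vy=-17.615
  bounce: vy ← 0.57·17.615 = 10.041
Arc 2: start y=0.000, vy=10.041 → t=2.049, apex=5.144, x_land=20.234, impact vy=-10.041
  bounce: vy ← 0.57·10.041 = 5.723
Arc 3: start y=0.000, vy=5.723 → t=1.168, apex=1.671, x_land=25.093, impact vy=-5.723
  bounce: vy ← 0.57·5.723 = 3.262

1 2.815 15.831 11.710
2 2.049 5.144 20.234
3 1.168 1.671 25.093
final: 25.093 3.262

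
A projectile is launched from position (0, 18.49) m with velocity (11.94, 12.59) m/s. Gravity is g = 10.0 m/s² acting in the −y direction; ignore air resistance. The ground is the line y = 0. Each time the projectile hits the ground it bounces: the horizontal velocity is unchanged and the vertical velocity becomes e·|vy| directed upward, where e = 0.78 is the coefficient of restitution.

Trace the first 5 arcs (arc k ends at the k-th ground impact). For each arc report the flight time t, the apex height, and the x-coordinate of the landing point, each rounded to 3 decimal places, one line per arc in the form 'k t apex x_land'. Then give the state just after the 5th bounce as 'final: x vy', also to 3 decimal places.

Arc 1: start y=18.490, vy=12.590 → t=3.557, apex=26.415, x_land=42.476, impact vy=-22.985
  bounce: vy ← 0.78·22.985 = 17.928
Arc 2: start y=0.000, vy=17.928 → t=3.586, apex=16.071, x_land=85.289, impact vy=-17.928
  bounce: vy ← 0.78·17.928 = 13.984
Arc 3: start y=0.000, vy=13.984 → t=2.797, apex=9.778, x_land=118.683, impact vy=-13.984
  bounce: vy ← 0.78·13.984 = 10.908
Arc 4: start y=0.000, vy=10.908 → t=2.182, apex=5.949, x_land=144.730, impact vy=-10.908
  bounce: vy ← 0.78·10.908 = 8.508
Arc 5: start y=0.000, vy=8.508 → t=1.702, apex=3.619, x_land=165.047, impact vy=-8.508
  bounce: vy ← 0.78·8.508 = 6.636

1 3.557 26.415 42.476
2 3.586 16.071 85.289
3 2.797 9.778 118.683
4 2.182 5.949 144.730
5 1.702 3.619 165.047
final: 165.047 6.636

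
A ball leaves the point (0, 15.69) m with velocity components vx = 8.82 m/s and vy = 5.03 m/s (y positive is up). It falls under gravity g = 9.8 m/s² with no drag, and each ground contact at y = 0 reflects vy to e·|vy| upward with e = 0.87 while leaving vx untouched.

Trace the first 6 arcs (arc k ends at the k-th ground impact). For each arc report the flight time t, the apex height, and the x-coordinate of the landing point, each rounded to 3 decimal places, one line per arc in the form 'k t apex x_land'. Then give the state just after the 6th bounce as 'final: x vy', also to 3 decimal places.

Arc 1: start y=15.690, vy=5.030 → t=2.375, apex=16.981, x_land=20.946, impact vy=-18.243
  bounce: vy ← 0.87·18.243 = 15.872
Arc 2: start y=0.000, vy=15.872 → t=3.239, apex=12.853, x_land=49.515, impact vy=-15.872
  bounce: vy ← 0.87·15.872 = 13.808
Arc 3: start y=0.000, vy=13.808 → t=2.818, apex=9.728, x_land=74.371, impact vy=-13.808
  bounce: vy ← 0.87·13.808 = 12.013
Arc 4: start y=0.000, vy=12.013 → t=2.452, apex=7.363, x_land=95.995, impact vy=-12.013
  bounce: vy ← 0.87·12.013 = 10.452
Arc 5: start y=0.000, vy=10.452 → t=2.133, apex=5.573, x_land=114.808, impact vy=-10.452
  bounce: vy ← 0.87·10.452 = 9.093
Arc 6: start y=0.000, vy=9.093 → t=1.856, apex=4.218, x_land=131.175, impact vy=-9.093
  bounce: vy ← 0.87·9.093 = 7.911

1 2.375 16.981 20.946
2 3.239 12.853 49.515
3 2.818 9.728 74.371
4 2.452 7.363 95.995
5 2.133 5.573 114.808
6 1.856 4.218 131.175
final: 131.175 7.911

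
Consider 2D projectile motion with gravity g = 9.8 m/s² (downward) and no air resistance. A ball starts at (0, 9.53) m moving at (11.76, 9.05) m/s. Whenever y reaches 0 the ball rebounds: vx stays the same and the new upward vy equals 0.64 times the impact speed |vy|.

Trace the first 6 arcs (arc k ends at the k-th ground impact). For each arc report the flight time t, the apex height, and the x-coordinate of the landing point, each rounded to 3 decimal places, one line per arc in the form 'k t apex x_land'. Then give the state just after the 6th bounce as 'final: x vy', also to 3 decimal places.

1 2.596 13.709 30.530
2 2.141 5.615 55.708
3 1.370 2.300 71.822
4 0.877 0.942 82.135
5 0.561 0.386 88.735
6 0.359 0.158 92.959
final: 92.959 1.126

Arc 1: start y=9.530, vy=9.050 → t=2.596, apex=13.709, x_land=30.530, impact vy=-16.392
  bounce: vy ← 0.64·16.392 = 10.491
Arc 2: start y=0.000, vy=10.491 → t=2.141, apex=5.615, x_land=55.708, impact vy=-10.491
  bounce: vy ← 0.64·10.491 = 6.714
Arc 3: start y=0.000, vy=6.714 → t=1.370, apex=2.300, x_land=71.822, impact vy=-6.714
  bounce: vy ← 0.64·6.714 = 4.297
Arc 4: start y=0.000, vy=4.297 → t=0.877, apex=0.942, x_land=82.135, impact vy=-4.297
  bounce: vy ← 0.64·4.297 = 2.750
Arc 5: start y=0.000, vy=2.750 → t=0.561, apex=0.386, x_land=88.735, impact vy=-2.750
  bounce: vy ← 0.64·2.750 = 1.760
Arc 6: start y=0.000, vy=1.760 → t=0.359, apex=0.158, x_land=92.959, impact vy=-1.760
  bounce: vy ← 0.64·1.760 = 1.126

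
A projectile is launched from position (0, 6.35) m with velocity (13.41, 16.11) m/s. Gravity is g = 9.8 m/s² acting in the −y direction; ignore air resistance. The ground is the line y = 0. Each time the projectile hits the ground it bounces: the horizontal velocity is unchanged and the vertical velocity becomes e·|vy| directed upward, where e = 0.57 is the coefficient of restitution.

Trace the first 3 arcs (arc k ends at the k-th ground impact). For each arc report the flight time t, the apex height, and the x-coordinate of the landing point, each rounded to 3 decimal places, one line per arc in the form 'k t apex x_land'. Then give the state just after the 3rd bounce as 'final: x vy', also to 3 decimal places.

1 3.643 19.591 48.859
2 2.280 6.365 79.427
3 1.299 2.068 96.850
final: 96.850 3.629

Arc 1: start y=6.350, vy=16.110 → t=3.643, apex=19.591, x_land=48.859, impact vy=-19.596
  bounce: vy ← 0.57·19.596 = 11.170
Arc 2: start y=0.000, vy=11.170 → t=2.280, apex=6.365, x_land=79.427, impact vy=-11.170
  bounce: vy ← 0.57·11.170 = 6.367
Arc 3: start y=0.000, vy=6.367 → t=1.299, apex=2.068, x_land=96.850, impact vy=-6.367
  bounce: vy ← 0.57·6.367 = 3.629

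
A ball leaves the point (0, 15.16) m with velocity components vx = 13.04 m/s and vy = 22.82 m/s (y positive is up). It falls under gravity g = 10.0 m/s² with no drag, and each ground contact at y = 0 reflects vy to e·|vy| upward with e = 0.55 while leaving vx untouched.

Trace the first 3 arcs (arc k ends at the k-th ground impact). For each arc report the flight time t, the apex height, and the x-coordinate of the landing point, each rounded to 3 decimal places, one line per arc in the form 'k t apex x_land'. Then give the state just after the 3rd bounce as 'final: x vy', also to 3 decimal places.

Arc 1: start y=15.160, vy=22.820 → t=5.152, apex=41.198, x_land=67.188, impact vy=-28.705
  bounce: vy ← 0.55·28.705 = 15.788
Arc 2: start y=0.000, vy=15.788 → t=3.158, apex=12.462, x_land=108.362, impact vy=-15.788
  bounce: vy ← 0.55·15.788 = 8.683
Arc 3: start y=0.000, vy=8.683 → t=1.737, apex=3.770, x_land=131.007, impact vy=-8.683
  bounce: vy ← 0.55·8.683 = 4.776

1 5.152 41.198 67.188
2 3.158 12.462 108.362
3 1.737 3.770 131.007
final: 131.007 4.776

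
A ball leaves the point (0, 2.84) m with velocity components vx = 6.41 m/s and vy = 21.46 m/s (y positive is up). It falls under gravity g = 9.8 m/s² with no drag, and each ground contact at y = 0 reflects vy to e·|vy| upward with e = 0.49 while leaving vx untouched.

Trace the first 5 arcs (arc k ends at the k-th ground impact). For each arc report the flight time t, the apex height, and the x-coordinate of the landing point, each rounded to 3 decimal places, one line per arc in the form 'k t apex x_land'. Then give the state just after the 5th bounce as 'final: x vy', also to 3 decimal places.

Arc 1: start y=2.840, vy=21.460 → t=4.508, apex=26.337, x_land=28.897, impact vy=-22.720
  bounce: vy ← 0.49·22.720 = 11.133
Arc 2: start y=0.000, vy=11.133 → t=2.272, apex=6.323, x_land=43.461, impact vy=-11.133
  bounce: vy ← 0.49·11.133 = 5.455
Arc 3: start y=0.000, vy=5.455 → t=1.113, apex=1.518, x_land=50.597, impact vy=-5.455
  bounce: vy ← 0.49·5.455 = 2.673
Arc 4: start y=0.000, vy=2.673 → t=0.546, apex=0.365, x_land=54.094, impact vy=-2.673
  bounce: vy ← 0.49·2.673 = 1.310
Arc 5: start y=0.000, vy=1.310 → t=0.267, apex=0.088, x_land=55.807, impact vy=-1.310
  bounce: vy ← 0.49·1.310 = 0.642

1 4.508 26.337 28.897
2 2.272 6.323 43.461
3 1.113 1.518 50.597
4 0.546 0.365 54.094
5 0.267 0.088 55.807
final: 55.807 0.642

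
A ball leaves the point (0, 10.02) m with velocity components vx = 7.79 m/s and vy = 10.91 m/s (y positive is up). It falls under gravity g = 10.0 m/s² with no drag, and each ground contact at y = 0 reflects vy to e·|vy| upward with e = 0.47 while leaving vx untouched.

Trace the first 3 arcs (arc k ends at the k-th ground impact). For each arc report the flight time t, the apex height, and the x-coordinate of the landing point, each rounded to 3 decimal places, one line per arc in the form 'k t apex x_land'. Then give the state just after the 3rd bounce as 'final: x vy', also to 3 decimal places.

Arc 1: start y=10.020, vy=10.910 → t=2.878, apex=15.971, x_land=22.422, impact vy=-17.873
  bounce: vy ← 0.47·17.873 = 8.400
Arc 2: start y=0.000, vy=8.400 → t=1.680, apex=3.528, x_land=35.509, impact vy=-8.400
  bounce: vy ← 0.47·8.400 = 3.948
Arc 3: start y=0.000, vy=3.948 → t=0.790, apex=0.779, x_land=41.660, impact vy=-3.948
  bounce: vy ← 0.47·3.948 = 1.856

1 2.878 15.971 22.422
2 1.680 3.528 35.509
3 0.790 0.779 41.660
final: 41.660 1.856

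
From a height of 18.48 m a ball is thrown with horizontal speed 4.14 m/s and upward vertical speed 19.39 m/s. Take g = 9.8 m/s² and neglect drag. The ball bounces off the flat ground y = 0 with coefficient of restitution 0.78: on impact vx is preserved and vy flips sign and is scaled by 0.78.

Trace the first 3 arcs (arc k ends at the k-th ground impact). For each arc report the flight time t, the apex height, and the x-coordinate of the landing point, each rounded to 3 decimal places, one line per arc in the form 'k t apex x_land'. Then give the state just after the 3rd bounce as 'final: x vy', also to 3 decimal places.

Arc 1: start y=18.480, vy=19.390 → t=4.751, apex=37.662, x_land=19.669, impact vy=-27.169
  bounce: vy ← 0.78·27.169 = 21.192
Arc 2: start y=0.000, vy=21.192 → t=4.325, apex=22.914, x_land=37.574, impact vy=-21.192
  bounce: vy ← 0.78·21.192 = 16.530
Arc 3: start y=0.000, vy=16.530 → t=3.373, apex=13.941, x_land=51.540, impact vy=-16.530
  bounce: vy ← 0.78·16.530 = 12.893

1 4.751 37.662 19.669
2 4.325 22.914 37.574
3 3.373 13.941 51.540
final: 51.540 12.893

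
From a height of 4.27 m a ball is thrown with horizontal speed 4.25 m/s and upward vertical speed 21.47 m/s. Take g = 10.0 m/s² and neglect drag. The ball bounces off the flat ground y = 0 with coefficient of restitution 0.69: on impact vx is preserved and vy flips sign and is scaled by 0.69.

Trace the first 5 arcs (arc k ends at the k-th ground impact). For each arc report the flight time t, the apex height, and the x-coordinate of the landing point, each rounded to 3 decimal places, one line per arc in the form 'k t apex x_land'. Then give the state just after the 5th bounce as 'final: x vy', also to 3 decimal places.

1 4.484 27.318 19.059
2 3.226 13.006 32.768
3 2.226 6.192 42.227
4 1.536 2.948 48.754
5 1.060 1.404 53.258
final: 53.258 3.656

Arc 1: start y=4.270, vy=21.470 → t=4.484, apex=27.318, x_land=19.059, impact vy=-23.374
  bounce: vy ← 0.69·23.374 = 16.128
Arc 2: start y=0.000, vy=16.128 → t=3.226, apex=13.006, x_land=32.768, impact vy=-16.128
  bounce: vy ← 0.69·16.128 = 11.129
Arc 3: start y=0.000, vy=11.129 → t=2.226, apex=6.192, x_land=42.227, impact vy=-11.129
  bounce: vy ← 0.69·11.129 = 7.679
Arc 4: start y=0.000, vy=7.679 → t=1.536, apex=2.948, x_land=48.754, impact vy=-7.679
  bounce: vy ← 0.69·7.679 = 5.298
Arc 5: start y=0.000, vy=5.298 → t=1.060, apex=1.404, x_land=53.258, impact vy=-5.298
  bounce: vy ← 0.69·5.298 = 3.656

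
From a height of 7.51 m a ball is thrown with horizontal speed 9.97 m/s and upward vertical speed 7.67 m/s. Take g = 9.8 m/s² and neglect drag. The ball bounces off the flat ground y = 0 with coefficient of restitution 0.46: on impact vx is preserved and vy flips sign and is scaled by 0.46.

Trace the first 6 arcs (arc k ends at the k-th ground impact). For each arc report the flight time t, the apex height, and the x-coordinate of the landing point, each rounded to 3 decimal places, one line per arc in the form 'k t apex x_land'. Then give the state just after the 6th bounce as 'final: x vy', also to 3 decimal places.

Arc 1: start y=7.510, vy=7.670 → t=2.247, apex=10.511, x_land=22.406, impact vy=-14.354
  bounce: vy ← 0.46·14.354 = 6.603
Arc 2: start y=0.000, vy=6.603 → t=1.347, apex=2.224, x_land=35.840, impact vy=-6.603
  bounce: vy ← 0.46·6.603 = 3.037
Arc 3: start y=0.000, vy=3.037 → t=0.620, apex=0.471, x_land=42.020, impact vy=-3.037
  bounce: vy ← 0.46·3.037 = 1.397
Arc 4: start y=0.000, vy=1.397 → t=0.285, apex=0.100, x_land=44.862, impact vy=-1.397
  bounce: vy ← 0.46·1.397 = 0.643
Arc 5: start y=0.000, vy=0.643 → t=0.131, apex=0.021, x_land=46.170, impact vy=-0.643
  bounce: vy ← 0.46·0.643 = 0.296
Arc 6: start y=0.000, vy=0.296 → t=0.060, apex=0.004, x_land=46.772, impact vy=-0.296
  bounce: vy ← 0.46·0.296 = 0.136

1 2.247 10.511 22.406
2 1.347 2.224 35.840
3 0.620 0.471 42.020
4 0.285 0.100 44.862
5 0.131 0.021 46.170
6 0.060 0.004 46.772
final: 46.772 0.136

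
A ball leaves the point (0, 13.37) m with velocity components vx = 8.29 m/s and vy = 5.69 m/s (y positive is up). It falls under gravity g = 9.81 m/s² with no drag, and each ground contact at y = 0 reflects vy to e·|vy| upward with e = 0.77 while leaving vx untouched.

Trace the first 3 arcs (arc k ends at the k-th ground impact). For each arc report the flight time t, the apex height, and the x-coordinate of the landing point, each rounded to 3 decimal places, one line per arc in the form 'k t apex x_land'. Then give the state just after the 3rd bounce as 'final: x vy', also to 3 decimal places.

1 2.330 15.020 19.315
2 2.695 8.905 41.656
3 2.075 5.280 58.858
final: 58.858 7.837

Arc 1: start y=13.370, vy=5.690 → t=2.330, apex=15.020, x_land=19.315, impact vy=-17.167
  bounce: vy ← 0.77·17.167 = 13.218
Arc 2: start y=0.000, vy=13.218 → t=2.695, apex=8.905, x_land=41.656, impact vy=-13.218
  bounce: vy ← 0.77·13.218 = 10.178
Arc 3: start y=0.000, vy=10.178 → t=2.075, apex=5.280, x_land=58.858, impact vy=-10.178
  bounce: vy ← 0.77·10.178 = 7.837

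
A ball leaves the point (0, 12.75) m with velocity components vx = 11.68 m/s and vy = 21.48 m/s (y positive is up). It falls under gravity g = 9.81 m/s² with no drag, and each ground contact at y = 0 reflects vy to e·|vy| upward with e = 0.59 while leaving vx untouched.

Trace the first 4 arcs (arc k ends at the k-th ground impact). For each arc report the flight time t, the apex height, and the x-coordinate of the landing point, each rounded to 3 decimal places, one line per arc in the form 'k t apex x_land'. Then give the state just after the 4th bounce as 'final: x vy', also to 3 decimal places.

Arc 1: start y=12.750, vy=21.480 → t=4.909, apex=36.266, x_land=57.334, impact vy=-26.675
  bounce: vy ← 0.59·26.675 = 15.738
Arc 2: start y=0.000, vy=15.738 → t=3.209, apex=12.624, x_land=94.811, impact vy=-15.738
  bounce: vy ← 0.59·15.738 = 9.286
Arc 3: start y=0.000, vy=9.286 → t=1.893, apex=4.395, x_land=116.922, impact vy=-9.286
  bounce: vy ← 0.59·9.286 = 5.478
Arc 4: start y=0.000, vy=5.478 → t=1.117, apex=1.530, x_land=129.967, impact vy=-5.478
  bounce: vy ← 0.59·5.478 = 3.232

1 4.909 36.266 57.334
2 3.209 12.624 94.811
3 1.893 4.395 116.922
4 1.117 1.530 129.967
final: 129.967 3.232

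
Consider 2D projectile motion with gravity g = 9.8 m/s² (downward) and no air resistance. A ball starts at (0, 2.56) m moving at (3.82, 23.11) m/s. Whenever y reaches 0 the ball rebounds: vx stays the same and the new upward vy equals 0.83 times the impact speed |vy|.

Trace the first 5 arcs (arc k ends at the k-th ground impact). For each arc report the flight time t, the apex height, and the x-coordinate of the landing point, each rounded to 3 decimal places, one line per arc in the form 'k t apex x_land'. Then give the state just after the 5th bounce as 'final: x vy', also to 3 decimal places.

Arc 1: start y=2.560, vy=23.110 → t=4.825, apex=29.809, x_land=18.430, impact vy=-24.171
  bounce: vy ← 0.83·24.171 = 20.062
Arc 2: start y=0.000, vy=20.062 → t=4.094, apex=20.535, x_land=34.070, impact vy=-20.062
  bounce: vy ← 0.83·20.062 = 16.652
Arc 3: start y=0.000, vy=16.652 → t=3.398, apex=14.147, x_land=47.052, impact vy=-16.652
  bounce: vy ← 0.83·16.652 = 13.821
Arc 4: start y=0.000, vy=13.821 → t=2.821, apex=9.746, x_land=57.826, impact vy=-13.821
  bounce: vy ← 0.83·13.821 = 11.471
Arc 5: start y=0.000, vy=11.471 → t=2.341, apex=6.714, x_land=66.769, impact vy=-11.471
  bounce: vy ← 0.83·11.471 = 9.521

1 4.825 29.809 18.430
2 4.094 20.535 34.070
3 3.398 14.147 47.052
4 2.821 9.746 57.826
5 2.341 6.714 66.769
final: 66.769 9.521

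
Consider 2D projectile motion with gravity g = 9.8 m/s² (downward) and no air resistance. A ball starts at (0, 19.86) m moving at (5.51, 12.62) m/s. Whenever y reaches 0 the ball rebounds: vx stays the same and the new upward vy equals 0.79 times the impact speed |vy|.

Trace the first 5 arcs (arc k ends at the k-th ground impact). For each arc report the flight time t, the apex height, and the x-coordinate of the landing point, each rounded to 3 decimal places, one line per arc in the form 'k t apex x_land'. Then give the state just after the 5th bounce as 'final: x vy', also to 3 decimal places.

Arc 1: start y=19.860, vy=12.620 → t=3.678, apex=27.986, x_land=20.264, impact vy=-23.421
  bounce: vy ← 0.79·23.421 = 18.502
Arc 2: start y=0.000, vy=18.502 → t=3.776, apex=17.466, x_land=41.069, impact vy=-18.502
  bounce: vy ← 0.79·18.502 = 14.617
Arc 3: start y=0.000, vy=14.617 → t=2.983, apex=10.900, x_land=57.506, impact vy=-14.617
  bounce: vy ← 0.79·14.617 = 11.547
Arc 4: start y=0.000, vy=11.547 → t=2.357, apex=6.803, x_land=70.490, impact vy=-11.547
  bounce: vy ← 0.79·11.547 = 9.122
Arc 5: start y=0.000, vy=9.122 → t=1.862, apex=4.246, x_land=80.748, impact vy=-9.122
  bounce: vy ← 0.79·9.122 = 7.207

1 3.678 27.986 20.264
2 3.776 17.466 41.069
3 2.983 10.900 57.506
4 2.357 6.803 70.490
5 1.862 4.246 80.748
final: 80.748 7.207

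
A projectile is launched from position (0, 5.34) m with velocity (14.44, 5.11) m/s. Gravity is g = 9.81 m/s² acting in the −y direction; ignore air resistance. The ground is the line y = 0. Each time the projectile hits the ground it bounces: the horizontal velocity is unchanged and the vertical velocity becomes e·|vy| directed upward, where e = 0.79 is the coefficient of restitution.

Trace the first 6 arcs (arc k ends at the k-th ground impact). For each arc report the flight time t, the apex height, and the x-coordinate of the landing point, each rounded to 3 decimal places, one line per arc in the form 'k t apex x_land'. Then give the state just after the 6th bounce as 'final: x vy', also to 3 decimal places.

Arc 1: start y=5.340, vy=5.110 → t=1.687, apex=6.671, x_land=24.362, impact vy=-11.440
  bounce: vy ← 0.79·11.440 = 9.038
Arc 2: start y=0.000, vy=9.038 → t=1.843, apex=4.163, x_land=50.969, impact vy=-9.038
  bounce: vy ← 0.79·9.038 = 7.140
Arc 3: start y=0.000, vy=7.140 → t=1.456, apex=2.598, x_land=71.988, impact vy=-7.140
  bounce: vy ← 0.79·7.140 = 5.641
Arc 4: start y=0.000, vy=5.641 → t=1.150, apex=1.622, x_land=88.594, impact vy=-5.641
  bounce: vy ← 0.79·5.641 = 4.456
Arc 5: start y=0.000, vy=4.456 → t=0.908, apex=1.012, x_land=101.712, impact vy=-4.456
  bounce: vy ← 0.79·4.456 = 3.520
Arc 6: start y=0.000, vy=3.520 → t=0.718, apex=0.632, x_land=112.076, impact vy=-3.520
  bounce: vy ← 0.79·3.520 = 2.781

1 1.687 6.671 24.362
2 1.843 4.163 50.969
3 1.456 2.598 71.988
4 1.150 1.622 88.594
5 0.908 1.012 101.712
6 0.718 0.632 112.076
final: 112.076 2.781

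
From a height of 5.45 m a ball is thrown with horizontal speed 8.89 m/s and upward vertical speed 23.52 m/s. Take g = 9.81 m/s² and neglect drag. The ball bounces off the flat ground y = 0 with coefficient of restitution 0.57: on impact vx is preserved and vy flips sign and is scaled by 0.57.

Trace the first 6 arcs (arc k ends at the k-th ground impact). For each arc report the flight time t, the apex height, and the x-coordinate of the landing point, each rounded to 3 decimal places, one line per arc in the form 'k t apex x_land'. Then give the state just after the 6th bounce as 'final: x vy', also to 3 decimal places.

1 5.017 33.645 44.598
2 2.986 10.931 71.140
3 1.702 3.552 86.270
4 0.970 1.154 94.894
5 0.553 0.375 99.809
6 0.315 0.122 102.611
final: 102.611 0.881

Arc 1: start y=5.450, vy=23.520 → t=5.017, apex=33.645, x_land=44.598, impact vy=-25.693
  bounce: vy ← 0.57·25.693 = 14.645
Arc 2: start y=0.000, vy=14.645 → t=2.986, apex=10.931, x_land=71.140, impact vy=-14.645
  bounce: vy ← 0.57·14.645 = 8.348
Arc 3: start y=0.000, vy=8.348 → t=1.702, apex=3.552, x_land=86.270, impact vy=-8.348
  bounce: vy ← 0.57·8.348 = 4.758
Arc 4: start y=0.000, vy=4.758 → t=0.970, apex=1.154, x_land=94.894, impact vy=-4.758
  bounce: vy ← 0.57·4.758 = 2.712
Arc 5: start y=0.000, vy=2.712 → t=0.553, apex=0.375, x_land=99.809, impact vy=-2.712
  bounce: vy ← 0.57·2.712 = 1.546
Arc 6: start y=0.000, vy=1.546 → t=0.315, apex=0.122, x_land=102.611, impact vy=-1.546
  bounce: vy ← 0.57·1.546 = 0.881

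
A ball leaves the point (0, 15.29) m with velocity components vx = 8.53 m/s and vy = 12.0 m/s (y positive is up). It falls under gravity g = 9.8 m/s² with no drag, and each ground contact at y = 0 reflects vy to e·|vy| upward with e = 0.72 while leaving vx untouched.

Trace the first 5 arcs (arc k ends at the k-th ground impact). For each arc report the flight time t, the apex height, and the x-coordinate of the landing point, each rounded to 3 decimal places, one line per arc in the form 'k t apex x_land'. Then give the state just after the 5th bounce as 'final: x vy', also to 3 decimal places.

Arc 1: start y=15.290, vy=12.000 → t=3.374, apex=22.637, x_land=28.779, impact vy=-21.064
  bounce: vy ← 0.72·21.064 = 15.166
Arc 2: start y=0.000, vy=15.166 → t=3.095, apex=11.735, x_land=55.180, impact vy=-15.166
  bounce: vy ← 0.72·15.166 = 10.919
Arc 3: start y=0.000, vy=10.919 → t=2.228, apex=6.083, x_land=74.189, impact vy=-10.919
  bounce: vy ← 0.72·10.919 = 7.862
Arc 4: start y=0.000, vy=7.862 → t=1.604, apex=3.154, x_land=87.875, impact vy=-7.862
  bounce: vy ← 0.72·7.862 = 5.661
Arc 5: start y=0.000, vy=5.661 → t=1.155, apex=1.635, x_land=97.729, impact vy=-5.661
  bounce: vy ← 0.72·5.661 = 4.076

1 3.374 22.637 28.779
2 3.095 11.735 55.180
3 2.228 6.083 74.189
4 1.604 3.154 87.875
5 1.155 1.635 97.729
final: 97.729 4.076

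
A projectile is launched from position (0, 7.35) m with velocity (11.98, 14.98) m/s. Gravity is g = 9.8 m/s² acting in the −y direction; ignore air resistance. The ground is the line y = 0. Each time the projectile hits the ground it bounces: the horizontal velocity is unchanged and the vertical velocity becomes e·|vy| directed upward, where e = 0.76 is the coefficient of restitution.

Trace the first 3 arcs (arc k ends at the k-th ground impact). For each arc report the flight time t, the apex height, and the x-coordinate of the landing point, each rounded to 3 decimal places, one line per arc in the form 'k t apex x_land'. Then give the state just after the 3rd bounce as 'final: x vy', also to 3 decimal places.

Arc 1: start y=7.350, vy=14.980 → t=3.487, apex=18.799, x_land=41.778, impact vy=-19.195
  bounce: vy ← 0.76·19.195 = 14.588
Arc 2: start y=0.000, vy=14.588 → t=2.977, apex=10.858, x_land=77.445, impact vy=-14.588
  bounce: vy ← 0.76·14.588 = 11.087
Arc 3: start y=0.000, vy=11.087 → t=2.263, apex=6.272, x_land=104.552, impact vy=-11.087
  bounce: vy ← 0.76·11.087 = 8.426

1 3.487 18.799 41.778
2 2.977 10.858 77.445
3 2.263 6.272 104.552
final: 104.552 8.426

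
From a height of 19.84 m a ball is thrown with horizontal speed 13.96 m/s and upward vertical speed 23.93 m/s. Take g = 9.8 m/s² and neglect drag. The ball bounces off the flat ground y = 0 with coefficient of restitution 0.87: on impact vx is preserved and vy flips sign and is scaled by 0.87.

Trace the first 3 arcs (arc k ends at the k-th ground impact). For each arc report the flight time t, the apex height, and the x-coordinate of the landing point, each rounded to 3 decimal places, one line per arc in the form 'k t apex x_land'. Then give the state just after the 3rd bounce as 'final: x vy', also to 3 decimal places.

Arc 1: start y=19.840, vy=23.930 → t=5.606, apex=49.057, x_land=78.259, impact vy=-31.008
  bounce: vy ← 0.87·31.008 = 26.977
Arc 2: start y=0.000, vy=26.977 → t=5.506, apex=37.131, x_land=155.116, impact vy=-26.977
  bounce: vy ← 0.87·26.977 = 23.470
Arc 3: start y=0.000, vy=23.470 → t=4.790, apex=28.104, x_land=221.982, impact vy=-23.470
  bounce: vy ← 0.87·23.470 = 20.419

1 5.606 49.057 78.259
2 5.506 37.131 155.116
3 4.790 28.104 221.982
final: 221.982 20.419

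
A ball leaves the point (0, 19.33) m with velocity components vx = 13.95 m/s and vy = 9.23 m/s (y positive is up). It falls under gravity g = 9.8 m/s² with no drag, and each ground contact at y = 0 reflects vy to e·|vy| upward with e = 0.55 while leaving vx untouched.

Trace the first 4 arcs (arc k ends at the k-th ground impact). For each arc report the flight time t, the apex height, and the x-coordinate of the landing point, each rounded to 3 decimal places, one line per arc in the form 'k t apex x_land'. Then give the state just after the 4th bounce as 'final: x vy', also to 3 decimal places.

Arc 1: start y=19.330, vy=9.230 → t=3.140, apex=23.677, x_land=43.803, impact vy=-21.542
  bounce: vy ← 0.55·21.542 = 11.848
Arc 2: start y=0.000, vy=11.848 → t=2.418, apex=7.162, x_land=77.534, impact vy=-11.848
  bounce: vy ← 0.55·11.848 = 6.516
Arc 3: start y=0.000, vy=6.516 → t=1.330, apex=2.167, x_land=96.086, impact vy=-6.516
  bounce: vy ← 0.55·6.516 = 3.584
Arc 4: start y=0.000, vy=3.584 → t=0.731, apex=0.655, x_land=106.290, impact vy=-3.584
  bounce: vy ← 0.55·3.584 = 1.971

1 3.140 23.677 43.803
2 2.418 7.162 77.534
3 1.330 2.167 96.086
4 0.731 0.655 106.290
final: 106.290 1.971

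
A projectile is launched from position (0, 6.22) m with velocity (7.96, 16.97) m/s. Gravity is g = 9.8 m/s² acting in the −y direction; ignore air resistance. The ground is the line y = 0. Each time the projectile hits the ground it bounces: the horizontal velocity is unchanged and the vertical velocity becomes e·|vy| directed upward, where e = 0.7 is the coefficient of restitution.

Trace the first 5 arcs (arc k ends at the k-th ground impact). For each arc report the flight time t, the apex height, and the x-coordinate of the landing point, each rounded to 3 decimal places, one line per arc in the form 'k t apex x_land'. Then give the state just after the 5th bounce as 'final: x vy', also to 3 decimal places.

Arc 1: start y=6.220, vy=16.970 → t=3.798, apex=20.913, x_land=30.228, impact vy=-20.246
  bounce: vy ← 0.7·20.246 = 14.172
Arc 2: start y=0.000, vy=14.172 → t=2.892, apex=10.247, x_land=53.251, impact vy=-14.172
  bounce: vy ← 0.7·14.172 = 9.920
Arc 3: start y=0.000, vy=9.920 → t=2.025, apex=5.021, x_land=69.366, impact vy=-9.920
  bounce: vy ← 0.7·9.920 = 6.944
Arc 4: start y=0.000, vy=6.944 → t=1.417, apex=2.460, x_land=80.647, impact vy=-6.944
  bounce: vy ← 0.7·6.944 = 4.861
Arc 5: start y=0.000, vy=4.861 → t=0.992, apex=1.206, x_land=88.544, impact vy=-4.861
  bounce: vy ← 0.7·4.861 = 3.403

1 3.798 20.913 30.228
2 2.892 10.247 53.251
3 2.025 5.021 69.366
4 1.417 2.460 80.647
5 0.992 1.206 88.544
final: 88.544 3.403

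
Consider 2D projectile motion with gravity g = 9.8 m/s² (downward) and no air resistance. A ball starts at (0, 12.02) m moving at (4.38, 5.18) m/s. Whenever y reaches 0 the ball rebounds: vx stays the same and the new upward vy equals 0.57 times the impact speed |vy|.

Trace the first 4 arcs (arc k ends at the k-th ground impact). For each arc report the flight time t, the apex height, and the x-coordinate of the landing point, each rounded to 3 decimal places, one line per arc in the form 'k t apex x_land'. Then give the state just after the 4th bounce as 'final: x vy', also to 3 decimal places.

1 2.182 13.389 9.555
2 1.884 4.350 17.809
3 1.074 1.413 22.514
4 0.612 0.459 25.195
final: 25.195 1.710

Arc 1: start y=12.020, vy=5.180 → t=2.182, apex=13.389, x_land=9.555, impact vy=-16.200
  bounce: vy ← 0.57·16.200 = 9.234
Arc 2: start y=0.000, vy=9.234 → t=1.884, apex=4.350, x_land=17.809, impact vy=-9.234
  bounce: vy ← 0.57·9.234 = 5.263
Arc 3: start y=0.000, vy=5.263 → t=1.074, apex=1.413, x_land=22.514, impact vy=-5.263
  bounce: vy ← 0.57·5.263 = 3.000
Arc 4: start y=0.000, vy=3.000 → t=0.612, apex=0.459, x_land=25.195, impact vy=-3.000
  bounce: vy ← 0.57·3.000 = 1.710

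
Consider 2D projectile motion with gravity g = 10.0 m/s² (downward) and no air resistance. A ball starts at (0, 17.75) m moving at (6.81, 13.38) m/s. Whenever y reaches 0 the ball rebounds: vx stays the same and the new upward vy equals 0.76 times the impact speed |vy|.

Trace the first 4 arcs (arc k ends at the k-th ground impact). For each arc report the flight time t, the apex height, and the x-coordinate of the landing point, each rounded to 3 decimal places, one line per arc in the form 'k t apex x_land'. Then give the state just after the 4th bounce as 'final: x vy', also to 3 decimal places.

Arc 1: start y=17.750, vy=13.380 → t=3.649, apex=26.701, x_land=24.849, impact vy=-23.109
  bounce: vy ← 0.76·23.109 = 17.563
Arc 2: start y=0.000, vy=17.563 → t=3.513, apex=15.423, x_land=48.770, impact vy=-17.563
  bounce: vy ← 0.76·17.563 = 13.348
Arc 3: start y=0.000, vy=13.348 → t=2.670, apex=8.908, x_land=66.949, impact vy=-13.348
  bounce: vy ← 0.76·13.348 = 10.144
Arc 4: start y=0.000, vy=10.144 → t=2.029, apex=5.145, x_land=80.766, impact vy=-10.144
  bounce: vy ← 0.76·10.144 = 7.710

1 3.649 26.701 24.849
2 3.513 15.423 48.770
3 2.670 8.908 66.949
4 2.029 5.145 80.766
final: 80.766 7.710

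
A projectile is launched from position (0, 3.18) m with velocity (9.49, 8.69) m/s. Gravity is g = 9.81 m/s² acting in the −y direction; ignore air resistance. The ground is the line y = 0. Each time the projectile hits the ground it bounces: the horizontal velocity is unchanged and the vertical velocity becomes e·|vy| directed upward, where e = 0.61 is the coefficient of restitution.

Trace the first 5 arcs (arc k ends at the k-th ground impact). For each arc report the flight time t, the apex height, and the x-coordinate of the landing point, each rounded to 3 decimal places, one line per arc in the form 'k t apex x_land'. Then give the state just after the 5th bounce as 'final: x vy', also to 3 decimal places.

Arc 1: start y=3.180, vy=8.690 → t=2.083, apex=7.029, x_land=19.767, impact vy=-11.743
  bounce: vy ← 0.61·11.743 = 7.163
Arc 2: start y=0.000, vy=7.163 → t=1.460, apex=2.615, x_land=33.626, impact vy=-7.163
  bounce: vy ← 0.61·7.163 = 4.370
Arc 3: start y=0.000, vy=4.370 → t=0.891, apex=0.973, x_land=42.081, impact vy=-4.370
  bounce: vy ← 0.61·4.370 = 2.666
Arc 4: start y=0.000, vy=2.666 → t=0.543, apex=0.362, x_land=47.238, impact vy=-2.666
  bounce: vy ← 0.61·2.666 = 1.626
Arc 5: start y=0.000, vy=1.626 → t=0.331, apex=0.135, x_land=50.384, impact vy=-1.626
  bounce: vy ← 0.61·1.626 = 0.992

1 2.083 7.029 19.767
2 1.460 2.615 33.626
3 0.891 0.973 42.081
4 0.543 0.362 47.238
5 0.331 0.135 50.384
final: 50.384 0.992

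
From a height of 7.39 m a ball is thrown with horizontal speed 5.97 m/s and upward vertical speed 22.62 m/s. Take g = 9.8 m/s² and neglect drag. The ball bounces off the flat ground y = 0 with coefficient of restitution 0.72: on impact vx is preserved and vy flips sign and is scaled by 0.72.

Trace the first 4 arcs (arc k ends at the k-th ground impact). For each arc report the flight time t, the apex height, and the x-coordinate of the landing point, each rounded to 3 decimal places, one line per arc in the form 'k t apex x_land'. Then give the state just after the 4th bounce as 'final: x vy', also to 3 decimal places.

1 4.923 33.495 29.388
2 3.765 17.364 51.865
3 2.711 9.001 68.048
4 1.952 4.666 79.700
final: 79.700 6.886

Arc 1: start y=7.390, vy=22.620 → t=4.923, apex=33.495, x_land=29.388, impact vy=-25.622
  bounce: vy ← 0.72·25.622 = 18.448
Arc 2: start y=0.000, vy=18.448 → t=3.765, apex=17.364, x_land=51.865, impact vy=-18.448
  bounce: vy ← 0.72·18.448 = 13.283
Arc 3: start y=0.000, vy=13.283 → t=2.711, apex=9.001, x_land=68.048, impact vy=-13.283
  bounce: vy ← 0.72·13.283 = 9.564
Arc 4: start y=0.000, vy=9.564 → t=1.952, apex=4.666, x_land=79.700, impact vy=-9.564
  bounce: vy ← 0.72·9.564 = 6.886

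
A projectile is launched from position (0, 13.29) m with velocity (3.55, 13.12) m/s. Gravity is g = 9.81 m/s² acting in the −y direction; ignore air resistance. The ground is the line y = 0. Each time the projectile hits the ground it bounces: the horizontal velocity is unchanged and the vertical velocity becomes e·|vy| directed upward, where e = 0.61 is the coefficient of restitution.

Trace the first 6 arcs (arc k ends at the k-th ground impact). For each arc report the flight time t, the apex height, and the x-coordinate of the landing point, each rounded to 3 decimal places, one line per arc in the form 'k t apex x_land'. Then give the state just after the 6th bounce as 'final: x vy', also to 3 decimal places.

Arc 1: start y=13.290, vy=13.120 → t=3.458, apex=22.063, x_land=12.277, impact vy=-20.806
  bounce: vy ← 0.61·20.806 = 12.692
Arc 2: start y=0.000, vy=12.692 → t=2.587, apex=8.210, x_land=21.462, impact vy=-12.692
  bounce: vy ← 0.61·12.692 = 7.742
Arc 3: start y=0.000, vy=7.742 → t=1.578, apex=3.055, x_land=27.066, impact vy=-7.742
  bounce: vy ← 0.61·7.742 = 4.723
Arc 4: start y=0.000, vy=4.723 → t=0.963, apex=1.137, x_land=30.484, impact vy=-4.723
  bounce: vy ← 0.61·4.723 = 2.881
Arc 5: start y=0.000, vy=2.881 → t=0.587, apex=0.423, x_land=32.569, impact vy=-2.881
  bounce: vy ← 0.61·2.881 = 1.757
Arc 6: start y=0.000, vy=1.757 → t=0.358, apex=0.157, x_land=33.840, impact vy=-1.757
  bounce: vy ← 0.61·1.757 = 1.072

1 3.458 22.063 12.277
2 2.587 8.210 21.462
3 1.578 3.055 27.066
4 0.963 1.137 30.484
5 0.587 0.423 32.569
6 0.358 0.157 33.840
final: 33.840 1.072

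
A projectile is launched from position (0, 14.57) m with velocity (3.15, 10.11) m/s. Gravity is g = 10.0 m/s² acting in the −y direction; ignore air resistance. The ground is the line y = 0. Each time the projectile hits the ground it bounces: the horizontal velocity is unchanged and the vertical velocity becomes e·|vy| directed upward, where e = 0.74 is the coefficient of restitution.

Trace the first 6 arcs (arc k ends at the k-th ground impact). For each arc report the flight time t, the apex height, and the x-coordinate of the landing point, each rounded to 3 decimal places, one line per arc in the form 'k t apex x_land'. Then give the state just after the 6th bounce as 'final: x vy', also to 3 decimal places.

1 2.995 19.681 9.434
2 2.936 10.777 18.683
3 2.173 5.902 25.528
4 1.608 3.232 30.593
5 1.190 1.770 34.341
6 0.880 0.969 37.114
final: 37.114 3.258

Arc 1: start y=14.570, vy=10.110 → t=2.995, apex=19.681, x_land=9.434, impact vy=-19.840
  bounce: vy ← 0.74·19.840 = 14.681
Arc 2: start y=0.000, vy=14.681 → t=2.936, apex=10.777, x_land=18.683, impact vy=-14.681
  bounce: vy ← 0.74·14.681 = 10.864
Arc 3: start y=0.000, vy=10.864 → t=2.173, apex=5.902, x_land=25.528, impact vy=-10.864
  bounce: vy ← 0.74·10.864 = 8.040
Arc 4: start y=0.000, vy=8.040 → t=1.608, apex=3.232, x_land=30.593, impact vy=-8.040
  bounce: vy ← 0.74·8.040 = 5.949
Arc 5: start y=0.000, vy=5.949 → t=1.190, apex=1.770, x_land=34.341, impact vy=-5.949
  bounce: vy ← 0.74·5.949 = 4.402
Arc 6: start y=0.000, vy=4.402 → t=0.880, apex=0.969, x_land=37.114, impact vy=-4.402
  bounce: vy ← 0.74·4.402 = 3.258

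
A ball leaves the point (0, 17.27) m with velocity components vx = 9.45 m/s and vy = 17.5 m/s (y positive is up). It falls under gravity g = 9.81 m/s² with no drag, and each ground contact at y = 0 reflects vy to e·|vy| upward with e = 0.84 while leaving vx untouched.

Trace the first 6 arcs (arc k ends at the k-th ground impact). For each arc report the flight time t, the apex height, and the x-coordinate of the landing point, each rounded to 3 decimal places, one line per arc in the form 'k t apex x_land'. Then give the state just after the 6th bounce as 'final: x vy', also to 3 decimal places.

1 4.373 32.879 41.324
2 4.350 23.199 82.428
3 3.654 16.370 116.955
4 3.069 11.550 145.958
5 2.578 8.150 170.320
6 2.166 5.751 190.785
final: 190.785 8.922

Arc 1: start y=17.270, vy=17.500 → t=4.373, apex=32.879, x_land=41.324, impact vy=-25.399
  bounce: vy ← 0.84·25.399 = 21.335
Arc 2: start y=0.000, vy=21.335 → t=4.350, apex=23.199, x_land=82.428, impact vy=-21.335
  bounce: vy ← 0.84·21.335 = 17.921
Arc 3: start y=0.000, vy=17.921 → t=3.654, apex=16.370, x_land=116.955, impact vy=-17.921
  bounce: vy ← 0.84·17.921 = 15.054
Arc 4: start y=0.000, vy=15.054 → t=3.069, apex=11.550, x_land=145.958, impact vy=-15.054
  bounce: vy ← 0.84·15.054 = 12.645
Arc 5: start y=0.000, vy=12.645 → t=2.578, apex=8.150, x_land=170.320, impact vy=-12.645
  bounce: vy ← 0.84·12.645 = 10.622
Arc 6: start y=0.000, vy=10.622 → t=2.166, apex=5.751, x_land=190.785, impact vy=-10.622
  bounce: vy ← 0.84·10.622 = 8.922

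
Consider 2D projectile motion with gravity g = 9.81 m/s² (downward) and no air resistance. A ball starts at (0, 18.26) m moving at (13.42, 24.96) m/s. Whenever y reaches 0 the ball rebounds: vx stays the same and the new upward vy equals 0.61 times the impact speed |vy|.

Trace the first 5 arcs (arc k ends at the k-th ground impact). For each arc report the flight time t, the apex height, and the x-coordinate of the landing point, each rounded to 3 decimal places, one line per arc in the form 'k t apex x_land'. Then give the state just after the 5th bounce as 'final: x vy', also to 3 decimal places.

1 5.738 50.013 76.998
2 3.896 18.610 129.278
3 2.376 6.925 161.168
4 1.450 2.577 180.622
5 0.884 0.959 192.488
final: 192.488 2.646

Arc 1: start y=18.260, vy=24.960 → t=5.738, apex=50.013, x_land=76.998, impact vy=-31.325
  bounce: vy ← 0.61·31.325 = 19.108
Arc 2: start y=0.000, vy=19.108 → t=3.896, apex=18.610, x_land=129.278, impact vy=-19.108
  bounce: vy ← 0.61·19.108 = 11.656
Arc 3: start y=0.000, vy=11.656 → t=2.376, apex=6.925, x_land=161.168, impact vy=-11.656
  bounce: vy ← 0.61·11.656 = 7.110
Arc 4: start y=0.000, vy=7.110 → t=1.450, apex=2.577, x_land=180.622, impact vy=-7.110
  bounce: vy ← 0.61·7.110 = 4.337
Arc 5: start y=0.000, vy=4.337 → t=0.884, apex=0.959, x_land=192.488, impact vy=-4.337
  bounce: vy ← 0.61·4.337 = 2.646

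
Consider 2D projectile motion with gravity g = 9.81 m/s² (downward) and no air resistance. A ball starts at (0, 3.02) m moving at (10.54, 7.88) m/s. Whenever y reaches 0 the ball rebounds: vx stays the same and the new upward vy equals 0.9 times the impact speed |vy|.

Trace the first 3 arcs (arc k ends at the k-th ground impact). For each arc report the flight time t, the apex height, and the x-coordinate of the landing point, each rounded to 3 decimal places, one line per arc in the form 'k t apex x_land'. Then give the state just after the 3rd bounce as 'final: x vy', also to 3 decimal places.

Arc 1: start y=3.020, vy=7.880 → t=1.926, apex=6.185, x_land=20.302, impact vy=-11.016
  bounce: vy ← 0.9·11.016 = 9.914
Arc 2: start y=0.000, vy=9.914 → t=2.021, apex=5.010, x_land=41.606, impact vy=-9.914
  bounce: vy ← 0.9·9.914 = 8.923
Arc 3: start y=0.000, vy=8.923 → t=1.819, apex=4.058, x_land=60.779, impact vy=-8.923
  bounce: vy ← 0.9·8.923 = 8.030

1 1.926 6.185 20.302
2 2.021 5.010 41.606
3 1.819 4.058 60.779
final: 60.779 8.030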